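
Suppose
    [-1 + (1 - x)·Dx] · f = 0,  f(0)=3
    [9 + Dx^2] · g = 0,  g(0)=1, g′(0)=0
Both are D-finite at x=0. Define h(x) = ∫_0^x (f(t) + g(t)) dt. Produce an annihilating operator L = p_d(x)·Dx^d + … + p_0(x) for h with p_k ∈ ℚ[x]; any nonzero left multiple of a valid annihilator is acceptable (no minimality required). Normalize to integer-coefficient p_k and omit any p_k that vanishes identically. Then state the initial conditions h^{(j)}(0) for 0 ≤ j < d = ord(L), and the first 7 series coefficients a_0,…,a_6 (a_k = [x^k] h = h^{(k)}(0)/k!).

L = (135 - 162·x + 81·x^2)·Dx + (-99 + 261·x - 243·x^2 + 81·x^3)·Dx^2 + (15 - 18·x + 9·x^2)·Dx^3 + (-11 + 29·x - 27·x^2 + 9·x^3)·Dx^4  (order 4).
h: a_k = 0, 4, 3/2, -1/2, 3/4, 51/40, 1/2, …
ICs: h(0) = 0, h′(0) = 4, h′′(0) = 3, h′′′(0) = -3.

f: a_k = 3, 3, 3, 3, 3, 3, 3, …
g: a_k = 1, 0, -9/2, 0, 27/8, 0, -81/80, …
h₀=f+g: left-lcm gives L₀, ord ≤ 3.
h=∫₀ˣh₀: take L = L₀·Dx.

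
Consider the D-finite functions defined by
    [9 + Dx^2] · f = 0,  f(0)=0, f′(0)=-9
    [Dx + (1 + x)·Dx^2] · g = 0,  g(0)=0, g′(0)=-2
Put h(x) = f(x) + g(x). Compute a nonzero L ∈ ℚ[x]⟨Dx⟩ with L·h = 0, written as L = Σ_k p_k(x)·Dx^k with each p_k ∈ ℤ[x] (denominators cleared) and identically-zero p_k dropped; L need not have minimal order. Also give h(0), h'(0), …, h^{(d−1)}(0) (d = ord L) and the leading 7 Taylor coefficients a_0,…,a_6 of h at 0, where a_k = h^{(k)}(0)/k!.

L = (135 + 162·x + 81·x^2)·Dx + (99 + 261·x + 243·x^2 + 81·x^3)·Dx^2 + (15 + 18·x + 9·x^2)·Dx^3 + (11 + 29·x + 27·x^2 + 9·x^3)·Dx^4  (order 4).
h: a_k = 0, -11, 1, 77/6, 1/2, -259/40, 1/3, …
ICs: h(0) = 0, h′(0) = -11, h′′(0) = 2, h′′′(0) = 77.

f: a_k = 0, -9, 0, 27/2, 0, -243/40, 0, …
g: a_k = 0, -2, 1, -2/3, 1/2, -2/5, 1/3, …
Sum ⇒ L₀ = lclm(L_f,L_g) in ℚ(x)⟨Dx⟩.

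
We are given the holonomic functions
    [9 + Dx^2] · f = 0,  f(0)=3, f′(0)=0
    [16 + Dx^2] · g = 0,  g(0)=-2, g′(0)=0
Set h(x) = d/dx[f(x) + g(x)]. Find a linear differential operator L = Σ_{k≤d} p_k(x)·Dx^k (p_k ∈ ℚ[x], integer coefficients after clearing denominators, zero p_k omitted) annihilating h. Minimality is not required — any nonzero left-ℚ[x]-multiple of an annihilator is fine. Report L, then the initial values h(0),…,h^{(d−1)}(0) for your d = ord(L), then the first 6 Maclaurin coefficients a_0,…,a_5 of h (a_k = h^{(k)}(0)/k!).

L = 144 + 25·Dx^2 + Dx^4  (order 4).
h: a_k = 0, 5, 0, -269/6, 0, 1201/24, …
ICs: h(0) = 0, h′(0) = 5, h′′(0) = 0, h′′′(0) = -269.

f: a_k = 3, 0, -27/2, 0, 81/8, 0, …
g: a_k = -2, 0, 16, 0, -64/3, 0, …
f+g: L₀ = lclm(L_f,L_g), ord ≤ 2+2.
Derive L from L₀ (diff closure).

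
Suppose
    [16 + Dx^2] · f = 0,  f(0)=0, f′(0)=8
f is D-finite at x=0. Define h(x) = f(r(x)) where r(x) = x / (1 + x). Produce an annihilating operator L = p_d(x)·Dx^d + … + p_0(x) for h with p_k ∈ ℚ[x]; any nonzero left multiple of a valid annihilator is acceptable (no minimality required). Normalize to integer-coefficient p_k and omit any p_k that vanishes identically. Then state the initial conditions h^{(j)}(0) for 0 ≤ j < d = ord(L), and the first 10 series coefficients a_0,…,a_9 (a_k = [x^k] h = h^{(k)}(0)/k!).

L = 16 + (2 + 6·x + 6·x^2 + 2·x^3)·Dx + (1 + 4·x + 6·x^2 + 4·x^3 + x^4)·Dx^2  (order 2).
h: a_k = 0, 8, -8, -40/3, 56, -1544/15, 120, -19688/315, -5032/45, 240824/567, …
ICs: h(0) = 0, h′(0) = 8.

f: a_k = 0, 8, 0, -64/3, 0, 256/15, 0, -2048/315, 0, 4096/2835, …
Change of var in L_f (x↦r) gives L₀.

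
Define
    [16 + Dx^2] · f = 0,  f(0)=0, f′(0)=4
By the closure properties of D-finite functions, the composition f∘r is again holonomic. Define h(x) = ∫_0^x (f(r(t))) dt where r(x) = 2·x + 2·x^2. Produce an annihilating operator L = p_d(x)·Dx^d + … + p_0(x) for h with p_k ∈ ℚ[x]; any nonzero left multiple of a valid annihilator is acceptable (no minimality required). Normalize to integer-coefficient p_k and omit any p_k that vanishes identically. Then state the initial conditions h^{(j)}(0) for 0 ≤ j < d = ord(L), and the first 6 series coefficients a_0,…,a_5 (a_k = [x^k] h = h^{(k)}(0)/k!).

f: a_k = 0, 4, 0, -32/3, 0, 128/15, …
Substitute x→r, Dx→(1/r')Dx; clear ⇒ L₀.
h=∫h₀ ⇒ L = L₀·Dx.
L = (64 + 384·x + 768·x^2 + 512·x^3)·Dx - 2·Dx^2 + (1 + 2·x)·Dx^3  (order 3).
h: a_k = 0, 0, 4, 8/3, -64/3, -256/5, …
ICs: h(0) = 0, h′(0) = 0, h′′(0) = 8.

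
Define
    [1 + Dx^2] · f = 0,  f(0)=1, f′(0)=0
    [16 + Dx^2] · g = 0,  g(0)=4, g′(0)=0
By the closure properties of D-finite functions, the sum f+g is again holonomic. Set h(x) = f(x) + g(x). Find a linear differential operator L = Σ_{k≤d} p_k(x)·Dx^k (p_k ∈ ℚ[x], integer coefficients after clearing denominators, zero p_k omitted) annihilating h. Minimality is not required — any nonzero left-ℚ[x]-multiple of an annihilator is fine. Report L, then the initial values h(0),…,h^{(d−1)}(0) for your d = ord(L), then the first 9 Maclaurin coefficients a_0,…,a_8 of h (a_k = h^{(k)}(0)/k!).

f: a_k = 1, 0, -1/2, 0, 1/24, 0, -1/720, 0, 1/40320, …
g: a_k = 4, 0, -32, 0, 128/3, 0, -1024/45, 0, 2048/315, …
Weyl lclm of L_f,L_g ⇒ L₀ (ord ≤ 4).
L = 16 + 17·Dx^2 + Dx^4  (order 4).
h: a_k = 5, 0, -65/2, 0, 1025/24, 0, -3277/144, 0, 52429/8064, …
ICs: h(0) = 5, h′(0) = 0, h′′(0) = -65, h′′′(0) = 0.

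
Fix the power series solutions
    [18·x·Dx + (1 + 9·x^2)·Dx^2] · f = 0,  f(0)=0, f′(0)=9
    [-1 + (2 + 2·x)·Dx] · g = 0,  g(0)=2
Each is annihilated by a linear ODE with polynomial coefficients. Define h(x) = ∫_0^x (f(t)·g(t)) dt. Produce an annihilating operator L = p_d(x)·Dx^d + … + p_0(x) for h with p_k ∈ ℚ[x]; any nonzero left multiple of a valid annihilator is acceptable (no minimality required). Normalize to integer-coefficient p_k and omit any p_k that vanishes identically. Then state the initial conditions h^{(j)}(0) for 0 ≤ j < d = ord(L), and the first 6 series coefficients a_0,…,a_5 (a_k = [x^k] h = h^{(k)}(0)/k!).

f: a_k = 0, 9, 0, -27, 0, 729/5, …
g: a_k = 2, 1, -1/4, 1/8, -5/64, 7/128, …
Sym-product of L_f,L_g gives L₀ (≤ ord 2).
h=∫h₀ ⇒ L = L₀·Dx.
L = (3 - 36·x - 9·x^2)·Dx + (-4 + 68·x + 108·x^2 + 36·x^3)·Dx^2 + (4 + 8·x + 40·x^2 + 72·x^3 + 36·x^4)·Dx^3  (order 3).
h: a_k = 0, 0, 9, 3, -225/16, -207/40, …
ICs: h(0) = 0, h′(0) = 0, h′′(0) = 18.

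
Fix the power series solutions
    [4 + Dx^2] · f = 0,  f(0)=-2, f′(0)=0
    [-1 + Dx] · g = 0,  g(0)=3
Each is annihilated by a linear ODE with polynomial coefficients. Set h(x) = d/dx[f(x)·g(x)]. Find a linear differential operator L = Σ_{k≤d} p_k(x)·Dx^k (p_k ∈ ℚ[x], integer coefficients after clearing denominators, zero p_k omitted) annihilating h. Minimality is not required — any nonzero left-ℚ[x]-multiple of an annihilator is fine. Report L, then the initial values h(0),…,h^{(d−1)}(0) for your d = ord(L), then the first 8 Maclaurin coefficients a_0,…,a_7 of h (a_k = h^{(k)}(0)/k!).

f: a_k = -2, 0, 4, 0, -4/3, 0, 8/45, 0, …
g: a_k = 3, 3, 3/2, 1/2, 1/8, 1/40, 1/240, 1/1680, …
Sym-product of L_f,L_g gives L₀ (≤ ord 2).
h₀' ⇒ L via d/dx closure of L₀.
L = 5 - 2·Dx + Dx^2  (order 2).
h: a_k = -6, 18, 33, 7, -41/4, -117/20, -29/120, 527/840, …
ICs: h(0) = -6, h′(0) = 18.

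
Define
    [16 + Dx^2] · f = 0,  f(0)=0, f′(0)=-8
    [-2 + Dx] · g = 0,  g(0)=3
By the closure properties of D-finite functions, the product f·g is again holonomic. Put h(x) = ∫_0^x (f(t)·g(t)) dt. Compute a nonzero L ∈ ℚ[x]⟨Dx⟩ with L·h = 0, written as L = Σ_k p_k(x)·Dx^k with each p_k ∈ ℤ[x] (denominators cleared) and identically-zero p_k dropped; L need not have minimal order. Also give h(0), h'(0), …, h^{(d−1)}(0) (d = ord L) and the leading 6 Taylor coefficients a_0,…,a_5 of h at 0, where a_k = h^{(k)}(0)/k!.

L = 20·Dx - 4·Dx^2 + Dx^3  (order 3).
h: a_k = 0, 0, -12, -16, 4, 96/5, …
ICs: h(0) = 0, h′(0) = 0, h′′(0) = -24.

f: a_k = 0, -8, 0, 64/3, 0, -256/15, …
g: a_k = 3, 6, 6, 4, 2, 4/5, …
L₀ := L_f ⊗_s L_g (sym. prod.), ord ≤ 2.
h=∫₀ˣh₀: take L = L₀·Dx.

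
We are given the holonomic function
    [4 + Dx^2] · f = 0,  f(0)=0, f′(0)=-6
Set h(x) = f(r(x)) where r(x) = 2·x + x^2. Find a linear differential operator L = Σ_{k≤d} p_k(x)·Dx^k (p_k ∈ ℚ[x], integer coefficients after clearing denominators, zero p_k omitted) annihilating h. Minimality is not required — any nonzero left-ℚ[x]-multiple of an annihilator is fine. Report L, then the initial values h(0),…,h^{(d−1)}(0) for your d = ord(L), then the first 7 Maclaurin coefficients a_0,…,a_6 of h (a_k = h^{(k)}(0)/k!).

L = (16 + 48·x + 48·x^2 + 16·x^3) - Dx + (1 + x)·Dx^2  (order 2).
h: a_k = 0, -12, -6, 32, 48, -8/5, -60, …
ICs: h(0) = 0, h′(0) = -12.

f: a_k = 0, -6, 0, 4, 0, -4/5, 0, …
L₀ from L_f via x↦r, Dx↦r'^{-1}Dx.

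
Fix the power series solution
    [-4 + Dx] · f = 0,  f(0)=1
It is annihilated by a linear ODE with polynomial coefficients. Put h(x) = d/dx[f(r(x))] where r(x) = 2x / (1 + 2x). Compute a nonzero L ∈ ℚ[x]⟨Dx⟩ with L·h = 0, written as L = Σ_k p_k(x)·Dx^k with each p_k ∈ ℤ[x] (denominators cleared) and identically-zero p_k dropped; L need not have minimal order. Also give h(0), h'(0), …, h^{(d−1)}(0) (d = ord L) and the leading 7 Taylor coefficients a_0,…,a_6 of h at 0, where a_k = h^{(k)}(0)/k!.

f: a_k = 1, 4, 8, 32/3, 32/3, 128/15, 256/45, …
f∘r: x↦r, Dx↦Dx/r' in L_f ⇒ L₀.
h=h₀': d/dx-closure on L₀ ⇒ L.
L = (4 - 8·x) + (-1 - 4·x - 4·x^2)·Dx  (order 1).
h: a_k = 8, 32, -32, -256/3, 896/3, -5632/15, -8704/45, …
ICs: h(0) = 8.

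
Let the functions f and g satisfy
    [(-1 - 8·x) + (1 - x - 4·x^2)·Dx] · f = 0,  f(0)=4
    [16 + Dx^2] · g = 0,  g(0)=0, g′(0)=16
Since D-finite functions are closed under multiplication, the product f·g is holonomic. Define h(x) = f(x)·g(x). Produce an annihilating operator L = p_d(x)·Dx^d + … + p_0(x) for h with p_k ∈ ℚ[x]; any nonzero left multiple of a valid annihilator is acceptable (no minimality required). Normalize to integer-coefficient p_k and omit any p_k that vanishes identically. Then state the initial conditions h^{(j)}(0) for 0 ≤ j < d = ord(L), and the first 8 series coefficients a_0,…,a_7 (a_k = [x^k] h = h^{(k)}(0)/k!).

L = (-8 + 16·x + 64·x^2) + (2 + 16·x)·Dx + (-1 + x + 4·x^2)·Dx^2  (order 2).
h: a_k = 0, 64, 64, 448/3, 1216/3, 5696/5, 41408/15, 2288576/315, …
ICs: h(0) = 0, h′(0) = 64.

f: a_k = 4, 4, 20, 36, 116, 260, 724, 1764, …
g: a_k = 0, 16, 0, -128/3, 0, 512/15, 0, -4096/315, …
Sym-product of L_f,L_g gives L₀ (≤ ord 2).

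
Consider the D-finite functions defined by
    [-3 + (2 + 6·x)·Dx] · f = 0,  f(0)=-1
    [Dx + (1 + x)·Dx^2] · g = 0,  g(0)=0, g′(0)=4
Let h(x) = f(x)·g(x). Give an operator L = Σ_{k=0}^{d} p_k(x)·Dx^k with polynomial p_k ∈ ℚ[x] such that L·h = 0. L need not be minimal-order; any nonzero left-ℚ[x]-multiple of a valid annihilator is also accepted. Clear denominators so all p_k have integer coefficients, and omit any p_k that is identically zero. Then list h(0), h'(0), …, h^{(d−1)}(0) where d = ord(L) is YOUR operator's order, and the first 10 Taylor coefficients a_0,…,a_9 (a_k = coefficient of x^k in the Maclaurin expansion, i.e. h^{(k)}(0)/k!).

L = (21 + 9·x) + (-8 - 24·x)·Dx + (4 + 28·x + 60·x^2 + 36·x^3)·Dx^2  (order 2).
h: a_k = 0, -4, -4, 37/6, -10, 2917/160, -17671/480, 719709/8960, -830323/4480, 229791643/516096, …
ICs: h(0) = 0, h′(0) = -4.

f: a_k = -1, -3/2, 9/8, -27/16, 405/128, -1701/256, 15309/1024, -72171/2048, 2814669/32768, -14073345/65536, …
g: a_k = 0, 4, -2, 4/3, -1, 4/5, -2/3, 4/7, -1/2, 4/9, …
f·g: L₀ = L_f ⊗_s L_g, ord ≤ 1·2.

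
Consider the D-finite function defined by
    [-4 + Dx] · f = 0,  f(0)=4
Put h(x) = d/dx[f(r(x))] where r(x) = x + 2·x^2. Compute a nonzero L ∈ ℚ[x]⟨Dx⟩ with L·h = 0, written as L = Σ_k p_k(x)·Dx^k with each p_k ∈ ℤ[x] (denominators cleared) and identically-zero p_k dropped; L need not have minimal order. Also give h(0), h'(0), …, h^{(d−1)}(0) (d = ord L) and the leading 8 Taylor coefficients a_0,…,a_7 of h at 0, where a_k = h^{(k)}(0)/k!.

L = (8 + 32·x + 64·x^2) + (-1 - 4·x)·Dx  (order 1).
h: a_k = 16, 128, 512, 5120/3, 13312/3, 155648/15, 950272/45, 12517376/315, …
ICs: h(0) = 16.

f: a_k = 4, 16, 32, 128/3, 128/3, 512/15, 1024/45, 4096/315, …
h₀=f(r): pull back L_f along r ⇒ L₀.
h₀' ⇒ L via d/dx closure of L₀.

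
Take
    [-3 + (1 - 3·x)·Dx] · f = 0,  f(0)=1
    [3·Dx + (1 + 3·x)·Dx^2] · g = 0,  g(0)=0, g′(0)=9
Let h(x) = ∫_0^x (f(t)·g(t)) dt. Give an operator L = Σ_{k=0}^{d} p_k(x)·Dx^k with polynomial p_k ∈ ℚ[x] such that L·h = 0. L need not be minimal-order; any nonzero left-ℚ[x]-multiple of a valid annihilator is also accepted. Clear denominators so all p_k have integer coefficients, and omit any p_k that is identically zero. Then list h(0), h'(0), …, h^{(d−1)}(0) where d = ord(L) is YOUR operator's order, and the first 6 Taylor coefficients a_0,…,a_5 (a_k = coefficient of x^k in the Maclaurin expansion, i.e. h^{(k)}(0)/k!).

f: a_k = 1, 3, 9, 27, 81, 243, …
g: a_k = 0, 9, -27/2, 27, -243/4, 729/5, …
f·g: L₀ = L_f ⊗_s L_g, ord ≤ 1·2.
h=∫₀ˣh₀: take L = L₀·Dx.
L = 9·Dx + (3 + 27·x)·Dx^2 + (-1 + 9·x^2)·Dx^3  (order 3).
h: a_k = 0, 0, 9/2, 9/2, 135/8, 567/20, …
ICs: h(0) = 0, h′(0) = 0, h′′(0) = 9.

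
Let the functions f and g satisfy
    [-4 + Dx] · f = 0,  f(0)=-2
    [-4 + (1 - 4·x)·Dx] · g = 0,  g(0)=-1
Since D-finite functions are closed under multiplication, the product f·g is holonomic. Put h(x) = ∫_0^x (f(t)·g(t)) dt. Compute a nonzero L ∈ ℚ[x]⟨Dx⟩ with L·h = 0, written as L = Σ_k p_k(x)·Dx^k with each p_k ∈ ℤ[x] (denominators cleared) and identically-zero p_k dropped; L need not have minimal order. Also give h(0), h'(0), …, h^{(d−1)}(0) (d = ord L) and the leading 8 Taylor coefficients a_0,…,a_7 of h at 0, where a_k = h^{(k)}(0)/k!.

L = (8 - 16·x)·Dx + (-1 + 4·x)·Dx^2  (order 2).
h: a_k = 0, 2, 8, 80/3, 256/3, 832/3, 41728/45, 1001984/315, …
ICs: h(0) = 0, h′(0) = 2.

f: a_k = -2, -8, -16, -64/3, -64/3, -256/15, -512/45, -2048/315, …
g: a_k = -1, -4, -16, -64, -256, -1024, -4096, -16384, …
Product ⇒ symmetric product L₀, ord ≤ 1.
h=∫h₀ ⇒ L = L₀·Dx.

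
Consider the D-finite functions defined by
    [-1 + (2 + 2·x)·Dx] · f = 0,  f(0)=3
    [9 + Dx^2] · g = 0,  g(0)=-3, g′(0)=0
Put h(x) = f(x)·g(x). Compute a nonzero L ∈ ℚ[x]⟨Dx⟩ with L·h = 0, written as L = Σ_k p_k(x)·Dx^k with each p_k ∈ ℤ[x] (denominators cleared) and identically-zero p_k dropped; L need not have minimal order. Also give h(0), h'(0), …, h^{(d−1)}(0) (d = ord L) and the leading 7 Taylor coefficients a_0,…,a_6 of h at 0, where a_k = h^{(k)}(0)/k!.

L = (39 + 72·x + 36·x^2) + (-4 - 4·x)·Dx + (4 + 8·x + 4·x^2)·Dx^2  (order 2).
h: a_k = -9, -9/2, 333/8, 315/16, -4491/128, -3303/256, 58941/5120, …
ICs: h(0) = -9, h′(0) = -9/2.

f: a_k = 3, 3/2, -3/8, 3/16, -15/128, 21/256, -63/1024, …
g: a_k = -3, 0, 27/2, 0, -81/8, 0, 243/80, …
Sym-product of L_f,L_g gives L₀ (≤ ord 2).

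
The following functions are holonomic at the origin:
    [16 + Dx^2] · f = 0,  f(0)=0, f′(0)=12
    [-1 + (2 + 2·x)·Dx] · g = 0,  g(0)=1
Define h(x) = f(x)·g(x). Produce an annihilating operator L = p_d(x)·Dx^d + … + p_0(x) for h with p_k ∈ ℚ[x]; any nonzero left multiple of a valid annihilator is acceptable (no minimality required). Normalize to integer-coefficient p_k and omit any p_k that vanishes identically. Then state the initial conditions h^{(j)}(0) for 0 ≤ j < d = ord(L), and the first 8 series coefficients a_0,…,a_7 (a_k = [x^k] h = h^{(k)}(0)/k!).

f: a_k = 0, 12, 0, -32, 0, 128/5, 0, -1024/105, …
g: a_k = 1, 1/2, -1/8, 1/16, -5/128, 7/256, -21/1024, 33/2048, …
f·g: L₀ = L_f ⊗_s L_g, ord ≤ 2·1.
L = (67 + 128·x + 64·x^2) + (-4 - 4·x)·Dx + (4 + 8·x + 4·x^2)·Dx^2  (order 2).
h: a_k = 0, 12, 6, -67/2, -61/4, 4661/160, 3561/320, -64235/5376, …
ICs: h(0) = 0, h′(0) = 12.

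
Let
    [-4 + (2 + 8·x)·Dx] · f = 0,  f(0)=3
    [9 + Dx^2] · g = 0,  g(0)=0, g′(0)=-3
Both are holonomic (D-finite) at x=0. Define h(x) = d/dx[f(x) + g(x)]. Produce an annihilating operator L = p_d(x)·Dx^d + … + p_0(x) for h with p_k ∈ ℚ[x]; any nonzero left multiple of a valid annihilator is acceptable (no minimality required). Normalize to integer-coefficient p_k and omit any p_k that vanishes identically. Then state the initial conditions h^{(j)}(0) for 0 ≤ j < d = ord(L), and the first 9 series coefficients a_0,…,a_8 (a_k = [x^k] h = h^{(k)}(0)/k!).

L = (-414 - 432·x - 864·x^2) + (-63 - 468·x - 1296·x^2 - 1728·x^3)·Dx + (-46 - 48·x - 96·x^2)·Dx^2 + (-7 - 52·x - 144·x^2 - 192·x^3)·Dx^3  (order 3).
h: a_k = 3, -12, 99/2, -120, 3279/8, -1512, 443763/80, -20592, 345943413/4480, …
ICs: h(0) = 3, h′(0) = -12, h′′(0) = 99.

f: a_k = 3, 6, -6, 12, -30, 84, -252, 792, -2574, …
g: a_k = 0, -3, 0, 9/2, 0, -81/40, 0, 243/560, 0, …
Weyl lclm of L_f,L_g ⇒ L₀ (ord ≤ 3).
Differentiate: ansatz ord ≤ ord L₀ ⇒ L.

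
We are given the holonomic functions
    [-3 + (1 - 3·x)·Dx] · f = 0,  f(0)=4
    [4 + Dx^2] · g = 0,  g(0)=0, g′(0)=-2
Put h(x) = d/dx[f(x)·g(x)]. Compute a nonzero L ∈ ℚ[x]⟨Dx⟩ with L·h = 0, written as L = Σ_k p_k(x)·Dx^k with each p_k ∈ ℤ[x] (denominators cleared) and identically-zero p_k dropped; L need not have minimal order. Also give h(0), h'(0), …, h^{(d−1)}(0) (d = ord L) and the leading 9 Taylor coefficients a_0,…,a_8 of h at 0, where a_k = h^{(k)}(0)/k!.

L = (-14 - 24·x + 36·x^2) + (-6 + 18·x)·Dx + (1 - 6·x + 9·x^2)·Dx^2  (order 2).
h: a_k = -8, -48, -200, -800, -9016/3, -54096/5, -1703992/45, -13631936/105, -19717624/45, …
ICs: h(0) = -8, h′(0) = -48.

f: a_k = 4, 12, 36, 108, 324, 972, 2916, 8748, 26244, …
g: a_k = 0, -2, 0, 4/3, 0, -4/15, 0, 8/315, 0, …
Product ⇒ symmetric product L₀, ord ≤ 2.
h=h₀': d/dx-closure on L₀ ⇒ L.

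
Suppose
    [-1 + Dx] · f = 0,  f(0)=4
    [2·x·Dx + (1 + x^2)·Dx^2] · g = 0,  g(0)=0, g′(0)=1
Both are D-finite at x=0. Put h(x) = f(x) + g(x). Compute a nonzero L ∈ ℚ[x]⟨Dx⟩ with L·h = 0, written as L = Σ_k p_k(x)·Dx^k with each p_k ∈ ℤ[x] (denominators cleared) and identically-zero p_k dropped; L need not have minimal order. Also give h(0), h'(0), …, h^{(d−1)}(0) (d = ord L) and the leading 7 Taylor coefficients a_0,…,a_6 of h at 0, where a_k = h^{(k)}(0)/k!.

f: a_k = 4, 4, 2, 2/3, 1/6, 1/30, 1/180, …
g: a_k = 0, 1, 0, -1/3, 0, 1/5, 0, …
f+g: L₀ = lclm(L_f,L_g), ord ≤ 1+2.
L = (2 - 4·x - 2·x^2)·Dx + (-3 + 3·x + x^2 - x^3)·Dx^2 + (1 + x + x^2 + x^3)·Dx^3  (order 3).
h: a_k = 4, 5, 2, 1/3, 1/6, 7/30, 1/180, …
ICs: h(0) = 4, h′(0) = 5, h′′(0) = 4.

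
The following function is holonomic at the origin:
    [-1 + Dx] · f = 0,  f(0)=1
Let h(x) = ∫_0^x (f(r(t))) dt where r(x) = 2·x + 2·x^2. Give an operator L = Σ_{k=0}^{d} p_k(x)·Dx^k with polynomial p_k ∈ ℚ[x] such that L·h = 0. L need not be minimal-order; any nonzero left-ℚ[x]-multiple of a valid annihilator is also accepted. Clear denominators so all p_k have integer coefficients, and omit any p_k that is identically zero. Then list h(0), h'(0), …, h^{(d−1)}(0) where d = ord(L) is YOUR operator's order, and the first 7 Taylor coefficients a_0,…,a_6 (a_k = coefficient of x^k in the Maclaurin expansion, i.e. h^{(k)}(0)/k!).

f: a_k = 1, 1, 1/2, 1/6, 1/24, 1/120, 1/720, …
Substitute x→r, Dx→(1/r')Dx; clear ⇒ L₀.
∫: right-multiply L₀ by Dx.
L = (-2 - 4·x)·Dx + Dx^2  (order 2).
h: a_k = 0, 1, 1, 4/3, 4/3, 4/3, 52/45, …
ICs: h(0) = 0, h′(0) = 1.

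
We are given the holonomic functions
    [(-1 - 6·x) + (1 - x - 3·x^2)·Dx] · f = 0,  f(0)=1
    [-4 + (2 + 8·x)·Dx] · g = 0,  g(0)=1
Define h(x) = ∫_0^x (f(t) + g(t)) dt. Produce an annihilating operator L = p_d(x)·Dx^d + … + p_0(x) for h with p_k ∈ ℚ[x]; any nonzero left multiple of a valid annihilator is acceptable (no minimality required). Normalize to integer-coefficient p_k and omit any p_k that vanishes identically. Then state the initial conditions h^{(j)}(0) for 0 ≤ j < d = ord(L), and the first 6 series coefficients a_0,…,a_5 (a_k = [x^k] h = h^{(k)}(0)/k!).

L = (-20 - 120·x - 216·x^2 - 360·x^3)·Dx + (12 + 74·x + 306·x^2 + 744·x^3 + 900·x^4)·Dx^2 + (1 - 9·x - 73·x^2 - 18·x^3 + 354·x^4 + 360·x^5)·Dx^3  (order 3).
h: a_k = 0, 2, 3/2, 2/3, 11/4, 9/5, …
ICs: h(0) = 0, h′(0) = 2, h′′(0) = 3.

f: a_k = 1, 1, 4, 7, 19, 40, …
g: a_k = 1, 2, -2, 4, -10, 28, …
f+g: L₀ = lclm(L_f,L_g), ord ≤ 1+1.
h=∫₀ˣh₀: take L = L₀·Dx.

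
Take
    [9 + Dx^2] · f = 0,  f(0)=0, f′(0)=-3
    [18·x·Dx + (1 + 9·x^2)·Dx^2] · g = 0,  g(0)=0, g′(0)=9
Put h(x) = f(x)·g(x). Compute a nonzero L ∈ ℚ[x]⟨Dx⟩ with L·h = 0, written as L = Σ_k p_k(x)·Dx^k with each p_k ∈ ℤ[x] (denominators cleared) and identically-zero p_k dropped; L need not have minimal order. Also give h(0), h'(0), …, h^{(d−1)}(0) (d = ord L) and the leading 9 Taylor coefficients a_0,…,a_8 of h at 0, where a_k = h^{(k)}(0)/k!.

L = (810 + 18954·x^2 + 72171·x^4 + 236196·x^6 + 531441·x^8) + (972·x + 14580·x^3 + 78732·x^5 + 236196·x^7)·Dx + (108 + 2592·x^2 + 13122·x^4 + 52488·x^6 + 118098·x^8)·Dx^2 + (108·x + 1620·x^3 + 8748·x^5 + 26244·x^7)·Dx^3 + (2 + 54·x^2 + 567·x^4 + 2916·x^6 + 6561·x^8)·Dx^4  (order 4).
h: a_k = 0, 0, -27, 0, 243/2, 0, -4617/8, 0, 282123/80, …
ICs: h(0) = 0, h′(0) = 0, h′′(0) = -54, h′′′(0) = 0.

f: a_k = 0, -3, 0, 9/2, 0, -81/40, 0, 243/560, 0, …
g: a_k = 0, 9, 0, -27, 0, 729/5, 0, -6561/7, 0, …
f·g: L₀ = L_f ⊗_s L_g, ord ≤ 2·2.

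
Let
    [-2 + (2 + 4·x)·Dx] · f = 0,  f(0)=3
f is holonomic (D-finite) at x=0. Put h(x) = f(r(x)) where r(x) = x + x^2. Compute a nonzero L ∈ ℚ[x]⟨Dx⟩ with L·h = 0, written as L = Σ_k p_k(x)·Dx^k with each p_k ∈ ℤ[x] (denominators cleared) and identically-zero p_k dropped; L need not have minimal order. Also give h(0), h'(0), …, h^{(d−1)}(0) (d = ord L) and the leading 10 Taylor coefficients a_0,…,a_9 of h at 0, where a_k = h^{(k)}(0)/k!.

L = (-1 - 2·x) + (1 + 2·x + 2·x^2)·Dx  (order 1).
h: a_k = 3, 3, 3/2, -3/2, 9/8, -3/8, -9/16, 21/16, -183/128, 81/128, …
ICs: h(0) = 3.

f: a_k = 3, 3, -3/2, 3/2, -15/8, 21/8, -63/16, 99/16, -1287/128, 2145/128, …
Change of var in L_f (x↦r) gives L₀.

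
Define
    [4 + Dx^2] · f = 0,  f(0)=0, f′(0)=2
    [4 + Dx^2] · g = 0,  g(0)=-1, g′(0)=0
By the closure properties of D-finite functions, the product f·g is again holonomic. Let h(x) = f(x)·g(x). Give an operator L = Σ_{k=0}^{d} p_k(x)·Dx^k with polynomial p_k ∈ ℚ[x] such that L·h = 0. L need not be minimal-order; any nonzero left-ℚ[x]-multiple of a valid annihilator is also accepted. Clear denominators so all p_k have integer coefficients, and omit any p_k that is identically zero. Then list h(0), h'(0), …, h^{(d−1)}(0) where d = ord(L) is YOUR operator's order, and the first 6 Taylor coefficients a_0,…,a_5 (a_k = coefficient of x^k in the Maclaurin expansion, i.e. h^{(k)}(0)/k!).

f: a_k = 0, 2, 0, -4/3, 0, 4/15, …
g: a_k = -1, 0, 2, 0, -2/3, 0, …
Sym-product of L_f,L_g gives L₀ (≤ ord 4).
L = 16·Dx + Dx^3  (order 3).
h: a_k = 0, -2, 0, 16/3, 0, -64/15, …
ICs: h(0) = 0, h′(0) = -2, h′′(0) = 0.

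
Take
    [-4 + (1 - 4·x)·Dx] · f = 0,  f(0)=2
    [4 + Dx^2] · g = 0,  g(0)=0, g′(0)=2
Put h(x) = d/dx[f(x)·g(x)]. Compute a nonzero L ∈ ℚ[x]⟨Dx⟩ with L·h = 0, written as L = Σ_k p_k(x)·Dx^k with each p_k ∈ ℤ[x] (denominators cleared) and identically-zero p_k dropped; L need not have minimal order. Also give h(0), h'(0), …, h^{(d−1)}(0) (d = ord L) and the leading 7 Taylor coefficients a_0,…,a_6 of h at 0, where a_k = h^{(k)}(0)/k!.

f: a_k = 2, 8, 32, 128, 512, 2048, 8192, …
g: a_k = 0, 2, 0, -4/3, 0, 4/15, 0, …
h₀=f·g: eliminate ⇒ L₀, order ≤ 1·2.
Differentiate: ansatz ord ≤ ord L₀ ⇒ L.
L = (-28 - 32·x + 64·x^2) + (-8 + 32·x)·Dx + (1 - 8·x + 16·x^2)·Dx^2  (order 2).
h: a_k = 4, 32, 184, 2944/3, 14728/3, 117824/5, 4948592/45, …
ICs: h(0) = 4, h′(0) = 32.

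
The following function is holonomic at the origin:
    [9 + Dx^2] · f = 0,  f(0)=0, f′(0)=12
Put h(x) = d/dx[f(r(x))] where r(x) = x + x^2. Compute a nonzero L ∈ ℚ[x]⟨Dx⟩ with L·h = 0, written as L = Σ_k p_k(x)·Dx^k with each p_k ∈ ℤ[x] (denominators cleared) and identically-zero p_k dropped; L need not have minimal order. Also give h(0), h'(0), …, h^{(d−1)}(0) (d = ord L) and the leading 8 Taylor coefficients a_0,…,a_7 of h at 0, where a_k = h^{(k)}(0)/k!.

L = (21 + 72·x + 216·x^2 + 288·x^3 + 144·x^4) + (-6 - 12·x)·Dx + (1 + 4·x + 4·x^2)·Dx^2  (order 2).
h: a_k = 12, 24, -54, -216, -459/2, 135, 11097/20, 2754/5, …
ICs: h(0) = 12, h′(0) = 24.

f: a_k = 0, 12, 0, -18, 0, 81/10, 0, -243/140, …
L₀ from L_f via x↦r, Dx↦r'^{-1}Dx.
h=h₀': d/dx-closure on L₀ ⇒ L.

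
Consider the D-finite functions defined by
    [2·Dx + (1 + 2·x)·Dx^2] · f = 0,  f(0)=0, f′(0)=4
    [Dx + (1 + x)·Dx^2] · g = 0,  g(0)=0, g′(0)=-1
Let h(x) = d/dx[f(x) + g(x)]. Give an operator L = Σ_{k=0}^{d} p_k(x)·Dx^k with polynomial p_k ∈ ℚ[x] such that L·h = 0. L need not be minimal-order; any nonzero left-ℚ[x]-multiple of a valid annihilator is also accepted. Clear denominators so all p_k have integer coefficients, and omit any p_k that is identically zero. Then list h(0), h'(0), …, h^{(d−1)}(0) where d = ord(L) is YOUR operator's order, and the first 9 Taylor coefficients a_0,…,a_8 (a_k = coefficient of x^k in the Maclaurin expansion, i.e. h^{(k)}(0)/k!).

L = 4 + (6 + 8·x)·Dx + (1 + 3·x + 2·x^2)·Dx^2  (order 2).
h: a_k = 3, -7, 15, -31, 63, -127, 255, -511, 1023, …
ICs: h(0) = 3, h′(0) = -7.

f: a_k = 0, 4, -4, 16/3, -8, 64/5, -64/3, 256/7, -64, …
g: a_k = 0, -1, 1/2, -1/3, 1/4, -1/5, 1/6, -1/7, 1/8, …
Sum ⇒ L₀ = lclm(L_f,L_g) in ℚ(x)⟨Dx⟩.
h₀' ⇒ L via d/dx closure of L₀.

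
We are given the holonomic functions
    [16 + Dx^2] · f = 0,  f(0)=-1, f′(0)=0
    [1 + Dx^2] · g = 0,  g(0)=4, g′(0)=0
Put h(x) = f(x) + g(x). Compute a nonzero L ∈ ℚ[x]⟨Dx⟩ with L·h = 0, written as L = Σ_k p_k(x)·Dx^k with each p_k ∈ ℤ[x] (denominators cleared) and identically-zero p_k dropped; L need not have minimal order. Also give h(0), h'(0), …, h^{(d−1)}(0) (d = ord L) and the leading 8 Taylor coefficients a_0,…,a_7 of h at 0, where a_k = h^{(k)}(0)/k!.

L = 16 + 17·Dx^2 + Dx^4  (order 4).
h: a_k = 3, 0, 6, 0, -21/2, 0, 341/60, 0, …
ICs: h(0) = 3, h′(0) = 0, h′′(0) = 12, h′′′(0) = 0.

f: a_k = -1, 0, 8, 0, -32/3, 0, 256/45, 0, …
g: a_k = 4, 0, -2, 0, 1/6, 0, -1/180, 0, …
L₀ := lclm(L_f,L_g); ord L₀ ≤ 2+2.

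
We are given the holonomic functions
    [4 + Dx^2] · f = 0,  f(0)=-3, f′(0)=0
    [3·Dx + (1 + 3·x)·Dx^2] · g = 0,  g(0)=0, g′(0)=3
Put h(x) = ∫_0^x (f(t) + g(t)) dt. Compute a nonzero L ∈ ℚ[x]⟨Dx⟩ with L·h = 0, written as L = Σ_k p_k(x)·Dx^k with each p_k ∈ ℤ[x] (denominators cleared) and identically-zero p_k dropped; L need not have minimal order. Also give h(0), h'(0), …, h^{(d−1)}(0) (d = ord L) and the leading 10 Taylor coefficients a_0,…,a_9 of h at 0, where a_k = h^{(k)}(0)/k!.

L = (348 + 144·x + 216·x^2)·Dx^2 + (44 + 180·x + 216·x^2 + 216·x^3)·Dx^3 + (87 + 36·x + 54·x^2)·Dx^4 + (11 + 45·x + 54·x^2 + 54·x^3)·Dx^5  (order 5).
h: a_k = 0, -3, 3/2, 1/2, 9/4, -89/20, 81/10, -3637/210, 2187/56, -688921/7560, …
ICs: h(0) = 0, h′(0) = -3, h′′(0) = 3, h′′′(0) = 3, h′′′′(0) = 54.

f: a_k = -3, 0, 6, 0, -2, 0, 4/15, 0, -2/105, 0, …
g: a_k = 0, 3, -9/2, 9, -81/4, 243/5, -243/2, 2187/7, -6561/8, 2187, …
Sum ⇒ L₀ = lclm(L_f,L_g) in ℚ(x)⟨Dx⟩.
h=∫h₀ ⇒ L = L₀·Dx.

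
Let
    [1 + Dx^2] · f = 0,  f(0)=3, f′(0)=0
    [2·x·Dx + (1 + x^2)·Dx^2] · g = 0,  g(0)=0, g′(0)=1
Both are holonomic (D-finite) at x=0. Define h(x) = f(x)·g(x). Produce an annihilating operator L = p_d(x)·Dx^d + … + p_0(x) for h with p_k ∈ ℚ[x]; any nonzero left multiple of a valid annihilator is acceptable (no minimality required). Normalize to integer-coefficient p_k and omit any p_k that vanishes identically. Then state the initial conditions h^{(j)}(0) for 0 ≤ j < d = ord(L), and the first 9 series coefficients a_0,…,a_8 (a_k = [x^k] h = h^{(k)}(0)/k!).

f: a_k = 3, 0, -3/2, 0, 1/8, 0, -1/240, 0, 1/13440, …
g: a_k = 0, 1, 0, -1/3, 0, 1/5, 0, -1/7, 0, …
L₀ := L_f ⊗_s L_g (sym. prod.), ord ≤ 4.
L = (10 + 26·x^2 + 11·x^4 + 4·x^6 + x^8) + (12·x + 20·x^3 + 12·x^5 + 4·x^7)·Dx + (12 + 32·x^2 + 18·x^4 + 8·x^6 + 2·x^8)·Dx^2 + (12·x + 20·x^3 + 12·x^5 + 4·x^7)·Dx^3 + (2 + 6·x^2 + 7·x^4 + 4·x^6 + x^8)·Dx^4  (order 4).
h: a_k = 0, 3, 0, -5/2, 0, 49/40, 0, -1301/1680, 0, …
ICs: h(0) = 0, h′(0) = 3, h′′(0) = 0, h′′′(0) = -15.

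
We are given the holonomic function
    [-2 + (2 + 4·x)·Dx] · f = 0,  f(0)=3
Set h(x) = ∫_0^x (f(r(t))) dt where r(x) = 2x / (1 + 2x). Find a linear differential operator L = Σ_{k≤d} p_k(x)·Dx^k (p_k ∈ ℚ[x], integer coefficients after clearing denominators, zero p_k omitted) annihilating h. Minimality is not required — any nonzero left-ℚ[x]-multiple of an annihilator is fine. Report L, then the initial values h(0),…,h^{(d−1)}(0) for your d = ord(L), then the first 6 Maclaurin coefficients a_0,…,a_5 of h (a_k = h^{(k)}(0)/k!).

L = -2·Dx + (1 + 8·x + 12·x^2)·Dx^2  (order 2).
h: a_k = 0, 3, 3, -6, 15, -222/5, …
ICs: h(0) = 0, h′(0) = 3.

f: a_k = 3, 3, -3/2, 3/2, -15/8, 21/8, …
h₀=f(r): pull back L_f along r ⇒ L₀.
Integrate: L := L₀·Dx.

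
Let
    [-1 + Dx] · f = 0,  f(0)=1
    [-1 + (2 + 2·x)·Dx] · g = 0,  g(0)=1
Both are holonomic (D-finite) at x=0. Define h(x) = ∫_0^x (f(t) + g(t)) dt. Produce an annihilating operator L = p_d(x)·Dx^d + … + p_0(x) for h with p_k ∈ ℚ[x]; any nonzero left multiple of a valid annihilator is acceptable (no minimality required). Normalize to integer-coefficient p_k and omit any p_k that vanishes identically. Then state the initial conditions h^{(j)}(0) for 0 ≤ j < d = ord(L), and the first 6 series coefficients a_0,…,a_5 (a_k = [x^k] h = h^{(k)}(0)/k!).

f: a_k = 1, 1, 1/2, 1/6, 1/24, 1/120, …
g: a_k = 1, 1/2, -1/8, 1/16, -5/128, 7/256, …
Sum ⇒ L₀ = lclm(L_f,L_g) in ℚ(x)⟨Dx⟩.
h=∫h₀ ⇒ L = L₀·Dx.
L = (3 + 2·x)·Dx + (-5 - 8·x - 4·x^2)·Dx^2 + (2 + 6·x + 4·x^2)·Dx^3  (order 3).
h: a_k = 0, 2, 3/4, 1/8, 11/192, 1/1920, …
ICs: h(0) = 0, h′(0) = 2, h′′(0) = 3/2.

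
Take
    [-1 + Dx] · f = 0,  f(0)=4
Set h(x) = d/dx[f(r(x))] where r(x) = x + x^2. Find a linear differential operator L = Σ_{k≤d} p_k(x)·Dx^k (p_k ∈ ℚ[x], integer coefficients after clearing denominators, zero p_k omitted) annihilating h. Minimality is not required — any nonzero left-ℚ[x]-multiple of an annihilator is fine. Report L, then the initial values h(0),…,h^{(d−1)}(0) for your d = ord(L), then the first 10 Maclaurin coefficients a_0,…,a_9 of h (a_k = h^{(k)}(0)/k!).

L = (3 + 4·x + 4·x^2) + (-1 - 2·x)·Dx  (order 1).
h: a_k = 4, 12, 14, 50/3, 27/2, 331/30, 1303/180, 1979/420, 5357/2016, 19093/12960, …
ICs: h(0) = 4.

f: a_k = 4, 4, 2, 2/3, 1/6, 1/30, 1/180, 1/1260, 1/10080, 1/90720, …
f∘r: x↦r, Dx↦Dx/r' in L_f ⇒ L₀.
Derive L from L₀ (diff closure).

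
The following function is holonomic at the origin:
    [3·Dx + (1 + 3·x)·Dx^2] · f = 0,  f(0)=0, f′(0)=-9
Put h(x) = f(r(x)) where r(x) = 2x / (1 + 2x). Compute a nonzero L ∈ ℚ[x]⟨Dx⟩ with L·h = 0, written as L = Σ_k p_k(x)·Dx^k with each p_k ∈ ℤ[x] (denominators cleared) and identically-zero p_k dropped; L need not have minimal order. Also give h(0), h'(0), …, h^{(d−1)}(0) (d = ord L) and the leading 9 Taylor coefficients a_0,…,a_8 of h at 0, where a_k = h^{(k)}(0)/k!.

L = (10 + 32·x)·Dx + (1 + 10·x + 16·x^2)·Dx^2  (order 2).
h: a_k = 0, -18, 90, -504, 3060, -98208/5, 131040, -6291072/7, 6291360, …
ICs: h(0) = 0, h′(0) = -18.

f: a_k = 0, -9, 27/2, -27, 243/4, -729/5, 729/2, -6561/7, 19683/8, …
L₀ from L_f via x↦r, Dx↦r'^{-1}Dx.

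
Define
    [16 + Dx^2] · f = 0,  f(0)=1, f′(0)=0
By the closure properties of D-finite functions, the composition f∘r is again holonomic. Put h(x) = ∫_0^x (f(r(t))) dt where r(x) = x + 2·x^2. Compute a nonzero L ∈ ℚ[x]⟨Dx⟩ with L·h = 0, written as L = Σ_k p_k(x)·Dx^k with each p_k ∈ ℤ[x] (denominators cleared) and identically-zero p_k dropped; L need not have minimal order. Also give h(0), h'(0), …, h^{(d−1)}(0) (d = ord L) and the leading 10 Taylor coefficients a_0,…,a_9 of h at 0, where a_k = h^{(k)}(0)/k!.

f: a_k = 1, 0, -8, 0, 32/3, 0, -256/45, 0, 512/315, 0, …
L₀ from L_f via x↦r, Dx↦r'^{-1}Dx.
∫: right-multiply L₀ by Dx.
L = (16 + 192·x + 768·x^2 + 1024·x^3)·Dx - 4·Dx^2 + (1 + 4·x)·Dx^3  (order 3).
h: a_k = 0, 1, 0, -8/3, -8, -64/15, 128/9, 11264/315, 512/15, -53248/2835, …
ICs: h(0) = 0, h′(0) = 1, h′′(0) = 0.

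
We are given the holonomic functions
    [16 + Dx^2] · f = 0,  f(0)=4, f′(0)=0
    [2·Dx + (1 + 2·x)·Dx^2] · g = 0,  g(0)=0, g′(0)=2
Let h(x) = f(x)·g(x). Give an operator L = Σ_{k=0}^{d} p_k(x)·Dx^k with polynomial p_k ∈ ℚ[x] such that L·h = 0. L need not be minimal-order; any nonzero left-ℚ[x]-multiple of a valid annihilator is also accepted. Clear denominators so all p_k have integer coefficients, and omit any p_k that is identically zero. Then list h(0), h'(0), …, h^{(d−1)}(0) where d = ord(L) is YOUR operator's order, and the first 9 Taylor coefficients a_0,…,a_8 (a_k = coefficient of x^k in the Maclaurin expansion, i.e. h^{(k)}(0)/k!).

L = (2688 + 27648·x + 93184·x^2 + 131072·x^3 + 65536·x^4) + (896 + 5888·x + 12288·x^2 + 8192·x^3)·Dx + (408 + 3712·x + 11904·x^2 + 16384·x^3 + 8192·x^4)·Dx^2 + (56 + 368·x + 768·x^2 + 512·x^3)·Dx^3 + (15 + 124·x + 380·x^2 + 512·x^3 + 256·x^4)·Dx^4  (order 4).
h: a_k = 0, 8, -8, -160/3, 48, 128/5, 0, -6656/105, 3968/45, …
ICs: h(0) = 0, h′(0) = 8, h′′(0) = -16, h′′′(0) = -320.

f: a_k = 4, 0, -32, 0, 128/3, 0, -1024/45, 0, 2048/315, …
g: a_k = 0, 2, -2, 8/3, -4, 32/5, -32/3, 128/7, -32, …
Sym-product of L_f,L_g gives L₀ (≤ ord 4).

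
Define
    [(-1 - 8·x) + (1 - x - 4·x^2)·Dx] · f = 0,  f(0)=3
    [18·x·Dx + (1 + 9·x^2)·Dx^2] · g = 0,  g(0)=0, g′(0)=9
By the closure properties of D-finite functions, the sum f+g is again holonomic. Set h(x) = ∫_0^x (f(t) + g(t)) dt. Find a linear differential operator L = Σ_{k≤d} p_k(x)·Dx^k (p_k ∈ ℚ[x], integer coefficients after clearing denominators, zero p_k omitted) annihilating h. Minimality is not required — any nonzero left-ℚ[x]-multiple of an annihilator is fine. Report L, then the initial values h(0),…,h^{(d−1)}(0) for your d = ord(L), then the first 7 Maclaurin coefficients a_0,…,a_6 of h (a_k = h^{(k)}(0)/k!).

f: a_k = 3, 3, 15, 27, 87, 195, 543, …
g: a_k = 0, 9, 0, -27, 0, 729/5, 0, …
h₀=f+g: left-lcm gives L₀, ord ≤ 3.
h=∫₀ˣh₀: take L = L₀·Dx.
L = (-90 + 360·x + 6462·x^2 + 14688·x^3 + 63936·x^4 + 31104·x^6)·Dx^2 + (36 + 294·x + 324·x^2 + 3198·x^3 + 13680·x^4 + 46080·x^5 + 3888·x^6 + 31104·x^7)·Dx^3 + (-5 - 16·x - 160·x^2 + 96·x^3 - 555·x^4 + 2304·x^5 + 4896·x^6 + 1296·x^7 + 5184·x^8)·Dx^4  (order 4).
h: a_k = 0, 3, 6, 5, 0, 87/5, 284/5, …
ICs: h(0) = 0, h′(0) = 3, h′′(0) = 12, h′′′(0) = 30.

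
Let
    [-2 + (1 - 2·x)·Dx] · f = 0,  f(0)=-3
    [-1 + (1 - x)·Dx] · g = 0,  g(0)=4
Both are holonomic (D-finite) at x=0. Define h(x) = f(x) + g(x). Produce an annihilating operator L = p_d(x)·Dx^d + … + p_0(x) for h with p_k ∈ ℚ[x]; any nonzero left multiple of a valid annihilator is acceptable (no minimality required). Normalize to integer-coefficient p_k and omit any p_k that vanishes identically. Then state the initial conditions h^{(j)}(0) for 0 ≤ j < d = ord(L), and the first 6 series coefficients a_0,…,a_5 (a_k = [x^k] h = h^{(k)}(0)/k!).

f: a_k = -3, -6, -12, -24, -48, -96, …
g: a_k = 4, 4, 4, 4, 4, 4, …
h₀=f+g: left-lcm gives L₀, ord ≤ 2.
L = -4 + (6 - 8·x)·Dx + (-1 + 3·x - 2·x^2)·Dx^2  (order 2).
h: a_k = 1, -2, -8, -20, -44, -92, …
ICs: h(0) = 1, h′(0) = -2.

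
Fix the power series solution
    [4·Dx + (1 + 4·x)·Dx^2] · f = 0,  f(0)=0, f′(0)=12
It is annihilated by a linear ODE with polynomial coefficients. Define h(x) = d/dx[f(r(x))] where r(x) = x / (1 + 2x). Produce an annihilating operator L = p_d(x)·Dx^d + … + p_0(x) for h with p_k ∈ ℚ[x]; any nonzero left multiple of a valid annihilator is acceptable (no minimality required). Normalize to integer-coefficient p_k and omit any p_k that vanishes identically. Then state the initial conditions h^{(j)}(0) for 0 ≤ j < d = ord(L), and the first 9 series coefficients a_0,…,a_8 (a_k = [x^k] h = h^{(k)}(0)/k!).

f: a_k = 0, 12, -24, 64, -192, 3072/5, -2048, 49152/7, -24576, …
L₀ from L_f via x↦r, Dx↦r'^{-1}Dx.
h=h₀': d/dx-closure on L₀ ⇒ L.
L = (8 + 24·x) + (1 + 8·x + 12·x^2)·Dx  (order 1).
h: a_k = 12, -96, 624, -3840, 23232, -139776, 839424, -5038080, 30231552, …
ICs: h(0) = 12.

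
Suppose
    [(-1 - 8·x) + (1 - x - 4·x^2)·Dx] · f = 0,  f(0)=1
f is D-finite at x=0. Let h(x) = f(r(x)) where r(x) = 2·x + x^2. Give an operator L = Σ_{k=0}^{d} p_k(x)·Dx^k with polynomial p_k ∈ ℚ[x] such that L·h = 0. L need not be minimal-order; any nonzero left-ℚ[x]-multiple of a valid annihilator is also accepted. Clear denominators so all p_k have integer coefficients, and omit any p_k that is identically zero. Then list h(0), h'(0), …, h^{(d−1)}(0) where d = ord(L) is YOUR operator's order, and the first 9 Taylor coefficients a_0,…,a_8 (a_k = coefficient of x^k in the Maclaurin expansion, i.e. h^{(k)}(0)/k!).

L = (2 + 34·x + 48·x^2 + 16·x^3) + (-1 + 2·x + 17·x^2 + 16·x^3 + 4·x^4)·Dx  (order 1).
h: a_k = 1, 2, 21, 92, 577, 3062, 17489, 96632, 541877, …
ICs: h(0) = 1.

f: a_k = 1, 1, 5, 9, 29, 65, 181, 441, 1165, …
f∘r: x↦r, Dx↦Dx/r' in L_f ⇒ L₀.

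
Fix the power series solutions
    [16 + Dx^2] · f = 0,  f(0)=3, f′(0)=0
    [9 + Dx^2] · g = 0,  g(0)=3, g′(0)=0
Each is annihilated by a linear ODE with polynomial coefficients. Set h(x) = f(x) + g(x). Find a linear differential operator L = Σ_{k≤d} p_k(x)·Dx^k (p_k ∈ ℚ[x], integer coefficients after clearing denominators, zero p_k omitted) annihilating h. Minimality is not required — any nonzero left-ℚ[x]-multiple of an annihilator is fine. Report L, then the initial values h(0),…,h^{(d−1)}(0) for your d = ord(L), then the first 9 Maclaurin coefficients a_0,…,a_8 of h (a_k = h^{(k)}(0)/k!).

L = 144 + 25·Dx^2 + Dx^4  (order 4).
h: a_k = 6, 0, -75/2, 0, 337/8, 0, -965/48, 0, 72097/13440, …
ICs: h(0) = 6, h′(0) = 0, h′′(0) = -75, h′′′(0) = 0.

f: a_k = 3, 0, -24, 0, 32, 0, -256/15, 0, 512/105, …
g: a_k = 3, 0, -27/2, 0, 81/8, 0, -243/80, 0, 2187/4480, …
h₀=f+g: left-lcm gives L₀, ord ≤ 4.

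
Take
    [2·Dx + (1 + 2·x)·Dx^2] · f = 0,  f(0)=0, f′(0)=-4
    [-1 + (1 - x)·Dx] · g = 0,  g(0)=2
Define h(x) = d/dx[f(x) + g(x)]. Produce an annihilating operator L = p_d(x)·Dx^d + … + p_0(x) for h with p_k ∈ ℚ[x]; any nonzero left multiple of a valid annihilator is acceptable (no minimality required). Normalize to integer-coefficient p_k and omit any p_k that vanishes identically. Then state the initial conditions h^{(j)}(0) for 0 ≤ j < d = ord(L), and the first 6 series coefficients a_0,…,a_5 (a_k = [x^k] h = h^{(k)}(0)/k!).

L = (-14 - 4·x) + (1 - 20·x - 8·x^2)·Dx + (2 + 3·x - 3·x^2 - 2·x^3)·Dx^2  (order 2).
h: a_k = -2, 12, -10, 40, -54, 140, …
ICs: h(0) = -2, h′(0) = 12.

f: a_k = 0, -4, 4, -16/3, 8, -64/5, …
g: a_k = 2, 2, 2, 2, 2, 2, …
h₀=f+g: left-lcm gives L₀, ord ≤ 3.
Derive L from L₀ (diff closure).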